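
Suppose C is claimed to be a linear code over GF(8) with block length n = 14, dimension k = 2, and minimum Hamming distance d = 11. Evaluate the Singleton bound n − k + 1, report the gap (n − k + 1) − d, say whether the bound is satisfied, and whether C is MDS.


Singleton RHS = n − k + 1 = 13, slack = 2, bound satisfied, not MDS.

Singleton bound: d ≤ n − k + 1.
Here n = 14, k = 2, so n − k + 1 = 13.
Given d = 11, check d ≤ 13: YES.
Slack = (n − k + 1) − d = 2.
The code is NOT MDS (slack = 2 > 0).
Description: the claimed parameters are [14, 2, 11]_8; such a code would be non-MDS.


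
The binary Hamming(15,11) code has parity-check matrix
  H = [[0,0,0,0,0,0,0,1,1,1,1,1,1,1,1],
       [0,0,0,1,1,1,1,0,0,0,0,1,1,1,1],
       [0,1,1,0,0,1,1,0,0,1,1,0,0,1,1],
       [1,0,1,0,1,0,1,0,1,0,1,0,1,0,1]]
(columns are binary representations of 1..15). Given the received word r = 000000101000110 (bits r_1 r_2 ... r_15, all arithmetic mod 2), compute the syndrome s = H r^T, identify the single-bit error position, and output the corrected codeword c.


s = (1, 1, 0, 1)^T, error position = 13, corrected codeword c = 000000101000010

Compute s = H r^T mod 2 one row at a time:
  s_1 = 0 + 1 + 0 + 0 + 0 + 1 + 1 + 0 = 3 ≡ 1 (mod 2).
  s_2 = 0 + 0 + 0 + 1 + 0 + 1 + 1 + 0 = 3 ≡ 1 (mod 2).
  s_3 = 0 + 0 + 0 + 1 + 0 + 0 + 1 + 0 = 2 ≡ 0 (mod 2).
  s_4 = 0 + 0 + 0 + 1 + 1 + 0 + 1 + 0 = 3 ≡ 1 (mod 2).
s = (1, 1, 0, 1)^T — this equals column 13 of H (binary 1101), so error is at position 13.
Correct: flip bit 13 of r = 000000101000110 to get c = 000000101000010.


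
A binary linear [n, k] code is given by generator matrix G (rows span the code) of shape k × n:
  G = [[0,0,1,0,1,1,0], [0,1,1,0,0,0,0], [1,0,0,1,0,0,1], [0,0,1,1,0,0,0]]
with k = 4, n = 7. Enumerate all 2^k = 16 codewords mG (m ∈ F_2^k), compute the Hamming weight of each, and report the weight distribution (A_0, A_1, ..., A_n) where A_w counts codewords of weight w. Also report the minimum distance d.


Weight distribution: A_0 = 1, A_2 = 3, A_3 = 6, A_4 = 1, A_5 = 2, A_6 = 3. Minimum distance d = 2.

Enumerate all 2^4 = 16 messages m ∈ F_2^4.
For each, compute codeword c = mG in F_2^7, then tally its weight.
  m = 0000 → c = 0000000, weight = 0.
  m = 1000 → c = 0010110, weight = 3.
  m = 0100 → c = 0110000, weight = 2.
  m = 1100 → c = 0100110, weight = 3.
  m = 0010 → c = 1001001, weight = 3.
  m = 1010 → c = 1011111, weight = 6.
  m = 0110 → c = 1111001, weight = 5.
  m = 1110 → c = 1101111, weight = 6.
  m = 0001 → c = 0011000, weight = 2.
  m = 1001 → c = 0001110, weight = 3.
  m = 0101 → c = 0101000, weight = 2.
  m = 1101 → c = 0111110, weight = 5.
  m = 0011 → c = 1010001, weight = 3.
  m = 1011 → c = 1000111, weight = 4.
  m = 0111 → c = 1100001, weight = 3.
  m = 1111 → c = 1110111, weight = 6.
Tally weights:
  weight 0: 1 codewords.
  weight 2: 3 codewords.
  weight 3: 6 codewords.
  weight 4: 1 codewords.
  weight 5: 2 codewords.
  weight 6: 3 codewords.
Minimum distance d = smallest w > 0 with A_w > 0 = 2.
Sanity: Σ A_w = 16 = 2^4 = 16 ✓.


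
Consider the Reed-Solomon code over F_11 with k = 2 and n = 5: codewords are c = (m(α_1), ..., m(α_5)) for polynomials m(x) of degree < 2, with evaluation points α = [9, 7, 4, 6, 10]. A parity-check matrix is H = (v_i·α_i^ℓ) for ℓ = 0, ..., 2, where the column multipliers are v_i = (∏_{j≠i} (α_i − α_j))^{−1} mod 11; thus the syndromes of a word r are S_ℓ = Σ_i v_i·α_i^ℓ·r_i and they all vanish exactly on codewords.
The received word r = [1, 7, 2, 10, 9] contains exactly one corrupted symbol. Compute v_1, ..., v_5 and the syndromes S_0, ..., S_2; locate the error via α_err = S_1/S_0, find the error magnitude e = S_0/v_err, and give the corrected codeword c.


S = (2, 8, 10), error at position 3, error magnitude e = 8, c = [1, 7, 5, 10, 9].

Step 1: column multipliers v_i = (∏_{j≠i}(α_i − α_j))^{−1} mod 11.
  i = 1 (α = 9): (9−7)(9−4)(9−6)(9−10) = 2·5·3·(−1) = −30 ≡ 3, so v_1 = 3^{−1} = 4 (mod 11).
  i = 2 (α = 7): (7−9)(7−4)(7−6)(7−10) = (−2)·3·1·(−3) = 18 ≡ 7, so v_2 = 7^{−1} = 8 (mod 11).
  i = 3 (α = 4): (4−9)(4−7)(4−6)(4−10) = (−5)·(−3)·(−2)·(−6) = 180 ≡ 4, so v_3 = 4^{−1} = 3 (mod 11).
  i = 4 (α = 6): (6−9)(6−7)(6−4)(6−10) = (−3)·(−1)·2·(−4) = −24 ≡ 9, so v_4 = 9^{−1} = 5 (mod 11).
  i = 5 (α = 10): (10−9)(10−7)(10−4)(10−6) = 1·3·6·4 = 72 ≡ 6, so v_5 = 6^{−1} = 2 (mod 11).
  v = [4, 8, 3, 5, 2].
Step 2: syndromes of r = [1, 7, 2, 10, 9] (all sums mod 11).
  S_0 = Σ v_i r_i = 4·1 + 8·7 + 3·2 + 5·10 + 2·9 = 134 ≡ 2.
  S_1 = Σ v_i α_i r_i = 4·9·1 + 8·7·7 + 3·4·2 + 5·6·10 + 2·10·9 = 932 ≡ 8.
  α_i^2 mod 11 = [4, 5, 5, 3, 1].
  S_2 = Σ v_i α_i^2 r_i = 4·4·1 + 8·5·7 + 3·5·2 + 5·3·10 + 2·1·9 = 494 ≡ 10.
  S = (2, 8, 10) ≠ 0, so r is not a codeword (an error is present).
Step 3: locate the error. For a single error e at position i, S_ℓ = v_i·e·α_i^ℓ, so α_err = S_1/S_0.
  S_0^{−1} = 2^{−1} = 6 (mod 11), so α_err = 8·6 = 48 ≡ 4 = α_3. Error position i = 3.
  Consistency check: S_2/S_1 = 10·7 = 70 ≡ 4 = α_err ✓ (single-error assumption holds).
Step 4: error magnitude e = S_0/v_3 = S_0·∏_{j≠3}(α_3 − α_j) = 2·4 = 8 ≡ 8 (mod 11).
Step 5: correct position 3: c_3 = r_3 − e = 2 − 8 ≡ 5 (mod 11). Hence c = [1, 7, 5, 10, 9].
  Check: interpolating c through the α_i gives m(x) = 6 + 8·x (degree < 2) with m(α_i) = c_i for every i, so c is indeed a codeword.


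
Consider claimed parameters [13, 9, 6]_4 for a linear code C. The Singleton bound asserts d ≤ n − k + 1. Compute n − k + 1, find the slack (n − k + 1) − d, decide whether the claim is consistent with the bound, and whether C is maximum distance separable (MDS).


Singleton RHS = n − k + 1 = 5, slack = -1, bound violated (no such code; not MDS).

Singleton bound: d ≤ n − k + 1.
Here n = 13, k = 9, so n − k + 1 = 5.
Given d = 6, check d ≤ 5: NO.
Slack = (n − k + 1) − d = -1.
The slack is negative: d = 6 exceeds n − k + 1 = 5 by 1, so the Singleton bound is violated and no linear [13, 9, 6]_4 code can exist. In particular it is not MDS (MDS requires d = n − k + 1 exactly).
Description: the claimed parameters are [13, 9, 6]_4; such a code would be impossible (violates the Singleton bound).


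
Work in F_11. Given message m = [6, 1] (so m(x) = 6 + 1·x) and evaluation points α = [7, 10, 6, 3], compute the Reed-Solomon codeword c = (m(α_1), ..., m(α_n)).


c = [2, 5, 1, 9]

Message polynomial: m(x) = 6 + 1·x (mod 11).
For each evaluation point α_i, compute m(α_i) mod 11:
  α_1 = 7: Horner steps 1 → 2, so m(7) = 2.
  α_2 = 10: Horner steps 1 → 5, so m(10) = 5.
  α_3 = 6: Horner steps 1 → 1, so m(6) = 1.
  α_4 = 3: Horner steps 1 → 9, so m(3) = 9.
Codeword c = [2, 5, 1, 9] ∈ F_11^4.


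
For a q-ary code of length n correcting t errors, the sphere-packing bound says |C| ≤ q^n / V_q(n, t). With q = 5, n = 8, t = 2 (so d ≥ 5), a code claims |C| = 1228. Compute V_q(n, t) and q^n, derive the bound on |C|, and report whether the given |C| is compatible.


V_q(n, t) = 481, q^n = 390625, Hamming bound = 812, |C| = 1228 > bound (violated).

Step 1: Compute V_q(n, t) = Σ_{j=0}^2 C(n, j) (q−1)^j.
  j = 0: C(8,0)·(4)^0 = 1·1 = 1.
  j = 1: C(8,1)·(4)^1 = 8·4 = 32.
  j = 2: C(8,2)·(4)^2 = 28·16 = 448.
  V_q(n, t) = 1 + 32 + 448 = 481.
Step 2: q^n = 5^8 = 390625.
Step 3: Hamming bound ⌊q^n / V_q(n,t)⌋ = ⌊390625/481⌋ = 812.
Step 4: Compare |C| = 1228 to 812: violated.
The claimed |C| lies above the Hamming bound, so no 5-ary code of length 8 with d ≥ 5 can have 1228 codewords.


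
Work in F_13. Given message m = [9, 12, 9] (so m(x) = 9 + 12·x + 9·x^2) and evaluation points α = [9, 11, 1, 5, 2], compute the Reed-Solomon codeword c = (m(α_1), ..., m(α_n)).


c = [1, 8, 4, 8, 4]

Message polynomial: m(x) = 9 + 12·x + 9·x^2 (mod 13).
For each evaluation point α_i, compute m(α_i) mod 13:
  α_1 = 9: Horner steps 9 → 2 → 1, so m(9) = 1.
  α_2 = 11: Horner steps 9 → 7 → 8, so m(11) = 8.
  α_3 = 1: Horner steps 9 → 8 → 4, so m(1) = 4.
  α_4 = 5: Horner steps 9 → 5 → 8, so m(5) = 8.
  α_5 = 2: Horner steps 9 → 4 → 4, so m(2) = 4.
Codeword c = [1, 8, 4, 8, 4] ∈ F_13^5.


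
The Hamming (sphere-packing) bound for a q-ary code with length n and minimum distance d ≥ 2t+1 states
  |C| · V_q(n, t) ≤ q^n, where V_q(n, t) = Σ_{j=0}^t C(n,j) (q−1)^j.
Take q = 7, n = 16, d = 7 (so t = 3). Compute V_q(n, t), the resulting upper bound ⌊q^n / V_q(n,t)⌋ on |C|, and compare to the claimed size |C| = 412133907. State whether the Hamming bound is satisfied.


V_q(n, t) = 125377, q^n = 33232930569601, Hamming bound = 265064011, |C| = 412133907 > bound (violated).

Step 1: Compute V_q(n, t) = Σ_{j=0}^3 C(n, j) (q−1)^j.
  j = 0: C(16,0)·(6)^0 = 1·1 = 1.
  j = 1: C(16,1)·(6)^1 = 16·6 = 96.
  j = 2: C(16,2)·(6)^2 = 120·36 = 4320.
  j = 3: C(16,3)·(6)^3 = 560·216 = 120960.
  V_q(n, t) = 1 + 96 + 4320 + 120960 = 125377.
Step 2: q^n = 7^16 = 33232930569601.
Step 3: Hamming bound ⌊q^n / V_q(n,t)⌋ = ⌊33232930569601/125377⌋ = 265064011.
Step 4: Compare |C| = 412133907 to 265064011: violated.
The claimed |C| lies above the Hamming bound, so no 7-ary code of length 16 with d ≥ 7 can have 412133907 codewords.


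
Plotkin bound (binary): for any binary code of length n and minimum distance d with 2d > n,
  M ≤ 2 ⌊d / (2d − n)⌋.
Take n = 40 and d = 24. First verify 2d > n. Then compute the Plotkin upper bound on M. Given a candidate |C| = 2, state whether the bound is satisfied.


Plotkin bound M ≤ 6; given |C| = 2 ≤ bound (satisfied).

Check applicability: 2d = 48, n = 40.
2d − n = 8 > 0, so Plotkin applies.
Compute d/(2d−n) = 24/8 ≈ 3.0000.
⌊d/(2d−n)⌋ = 3.
Plotkin bound: M ≤ 2·3 = 6.
Given |C| = 2, check: satisfied.
This |C| is below the Plotkin bound.


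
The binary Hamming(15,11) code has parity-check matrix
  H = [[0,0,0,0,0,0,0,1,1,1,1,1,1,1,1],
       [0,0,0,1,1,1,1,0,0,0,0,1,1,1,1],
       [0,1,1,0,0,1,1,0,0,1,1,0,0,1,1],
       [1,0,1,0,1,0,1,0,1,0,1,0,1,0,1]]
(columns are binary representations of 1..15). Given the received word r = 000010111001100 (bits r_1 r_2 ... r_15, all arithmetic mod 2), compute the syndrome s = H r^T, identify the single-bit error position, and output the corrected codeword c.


s = (0, 0, 1, 0)^T, error position = 2, corrected codeword c = 010010111001100

Compute s = H r^T mod 2 one row at a time:
  s_1 = 1 + 1 + 0 + 0 + 1 + 1 + 0 + 0 = 4 ≡ 0 (mod 2).
  s_2 = 0 + 1 + 0 + 1 + 1 + 1 + 0 + 0 = 4 ≡ 0 (mod 2).
  s_3 = 0 + 0 + 0 + 1 + 0 + 0 + 0 + 0 = 1 ≡ 1 (mod 2).
  s_4 = 0 + 0 + 1 + 1 + 1 + 0 + 1 + 0 = 4 ≡ 0 (mod 2).
s = (0, 0, 1, 0)^T — this equals column 2 of H (binary 0010), so error is at position 2.
Correct: flip bit 2 of r = 000010111001100 to get c = 010010111001100.


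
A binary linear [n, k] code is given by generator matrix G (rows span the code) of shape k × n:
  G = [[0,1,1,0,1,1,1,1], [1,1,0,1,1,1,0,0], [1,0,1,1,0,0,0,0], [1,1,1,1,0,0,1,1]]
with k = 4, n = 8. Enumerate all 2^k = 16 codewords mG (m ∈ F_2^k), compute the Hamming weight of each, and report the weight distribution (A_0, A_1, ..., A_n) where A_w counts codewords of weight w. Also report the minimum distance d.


Weight distribution: A_0 = 1, A_1 = 1, A_2 = 1, A_3 = 3, A_4 = 3, A_5 = 3, A_6 = 3, A_7 = 1. Minimum distance d = 1.

Enumerate all 2^4 = 16 messages m ∈ F_2^4.
For each, compute codeword c = mG in F_2^8, then tally its weight.
  m = 0000 → c = 00000000, weight = 0.
  m = 1000 → c = 01101111, weight = 6.
  m = 0100 → c = 11011100, weight = 5.
  m = 1100 → c = 10110011, weight = 5.
  m = 0010 → c = 10110000, weight = 3.
  m = 1010 → c = 11011111, weight = 7.
  m = 0110 → c = 01101100, weight = 4.
  m = 1110 → c = 00000011, weight = 2.
  m = 0001 → c = 11110011, weight = 6.
  m = 1001 → c = 10011100, weight = 4.
  m = 0101 → c = 00101111, weight = 5.
  m = 1101 → c = 01000000, weight = 1.
  m = 0011 → c = 01000011, weight = 3.
  m = 1011 → c = 00101100, weight = 3.
  m = 0111 → c = 10011111, weight = 6.
  m = 1111 → c = 11110000, weight = 4.
Tally weights:
  weight 0: 1 codewords.
  weight 1: 1 codewords.
  weight 2: 1 codewords.
  weight 3: 3 codewords.
  weight 4: 3 codewords.
  weight 5: 3 codewords.
  weight 6: 3 codewords.
  weight 7: 1 codewords.
Minimum distance d = smallest w > 0 with A_w > 0 = 1.
Sanity: Σ A_w = 16 = 2^4 = 16 ✓.


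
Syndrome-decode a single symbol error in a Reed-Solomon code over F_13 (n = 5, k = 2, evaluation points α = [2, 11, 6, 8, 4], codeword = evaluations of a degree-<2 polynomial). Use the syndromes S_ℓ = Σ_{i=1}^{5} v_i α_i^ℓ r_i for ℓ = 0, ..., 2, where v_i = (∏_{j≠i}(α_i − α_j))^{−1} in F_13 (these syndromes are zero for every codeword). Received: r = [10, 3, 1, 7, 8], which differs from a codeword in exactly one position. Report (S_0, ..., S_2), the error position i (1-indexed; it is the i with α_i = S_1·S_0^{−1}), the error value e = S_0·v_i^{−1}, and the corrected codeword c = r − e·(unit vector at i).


S = (7, 1, 2), error at position 1, error magnitude e = 8, c = [2, 3, 1, 7, 8].

Step 1: column multipliers v_i = (∏_{j≠i}(α_i − α_j))^{−1} mod 13.
  i = 1 (α = 2): (2−11)(2−6)(2−8)(2−4) = (−9)·(−4)·(−6)·(−2) = 432 ≡ 3, so v_1 = 3^{−1} = 9 (mod 13).
  i = 2 (α = 11): (11−2)(11−6)(11−8)(11−4) = 9·5·3·7 = 945 ≡ 9, so v_2 = 9^{−1} = 3 (mod 13).
  i = 3 (α = 6): (6−2)(6−11)(6−8)(6−4) = 4·(−5)·(−2)·2 = 80 ≡ 2, so v_3 = 2^{−1} = 7 (mod 13).
  i = 4 (α = 8): (8−2)(8−11)(8−6)(8−4) = 6·(−3)·2·4 = −144 ≡ 12, so v_4 = 12^{−1} = 12 (mod 13).
  i = 5 (α = 4): (4−2)(4−11)(4−6)(4−8) = 2·(−7)·(−2)·(−4) = −112 ≡ 5, so v_5 = 5^{−1} = 8 (mod 13).
  v = [9, 3, 7, 12, 8].
Step 2: syndromes of r = [10, 3, 1, 7, 8] (all sums mod 13).
  S_0 = Σ v_i r_i = 9·10 + 3·3 + 7·1 + 12·7 + 8·8 = 254 ≡ 7.
  S_1 = Σ v_i α_i r_i = 9·2·10 + 3·11·3 + 7·6·1 + 12·8·7 + 8·4·8 = 1249 ≡ 1.
  α_i^2 mod 13 = [4, 4, 10, 12, 3].
  S_2 = Σ v_i α_i^2 r_i = 9·4·10 + 3·4·3 + 7·10·1 + 12·12·7 + 8·3·8 = 1666 ≡ 2.
  S = (7, 1, 2) ≠ 0, so r is not a codeword (an error is present).
Step 3: locate the error. For a single error e at position i, S_ℓ = v_i·e·α_i^ℓ, so α_err = S_1/S_0.
  S_0^{−1} = 7^{−1} = 2 (mod 13), so α_err = 1·2 = 2 ≡ 2 = α_1. Error position i = 1.
  Consistency check: S_2/S_1 = 2·1 = 2 ≡ 2 = α_err ✓ (single-error assumption holds).
Step 4: error magnitude e = S_0/v_1 = S_0·∏_{j≠1}(α_1 − α_j) = 7·3 = 21 ≡ 8 (mod 13).
Step 5: correct position 1: c_1 = r_1 − e = 10 − 8 ≡ 2 (mod 13). Hence c = [2, 3, 1, 7, 8].
  Check: interpolating c through the α_i gives m(x) = 9 + 3·x (degree < 2) with m(α_i) = c_i for every i, so c is indeed a codeword.


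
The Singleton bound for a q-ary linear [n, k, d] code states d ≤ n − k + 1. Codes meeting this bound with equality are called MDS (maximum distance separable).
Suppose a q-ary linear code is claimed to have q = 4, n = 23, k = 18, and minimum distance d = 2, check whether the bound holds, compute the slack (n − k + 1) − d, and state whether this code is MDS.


Singleton RHS = n − k + 1 = 6, slack = 4, bound satisfied, not MDS.

Singleton bound: d ≤ n − k + 1.
Here n = 23, k = 18, so n − k + 1 = 6.
Given d = 2, check d ≤ 6: YES.
Slack = (n − k + 1) − d = 4.
The code is NOT MDS (slack = 4 > 0).
Description: the claimed parameters are [23, 18, 2]_4; such a code would be non-MDS.


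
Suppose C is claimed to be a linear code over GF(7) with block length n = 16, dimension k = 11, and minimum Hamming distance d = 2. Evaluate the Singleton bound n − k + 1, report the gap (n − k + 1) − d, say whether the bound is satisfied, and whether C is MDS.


Singleton RHS = n − k + 1 = 6, slack = 4, bound satisfied, not MDS.

Singleton bound: d ≤ n − k + 1.
Here n = 16, k = 11, so n − k + 1 = 6.
Given d = 2, check d ≤ 6: YES.
Slack = (n − k + 1) − d = 4.
The code is NOT MDS (slack = 4 > 0).
Description: the claimed parameters are [16, 11, 2]_7; such a code would be non-MDS.


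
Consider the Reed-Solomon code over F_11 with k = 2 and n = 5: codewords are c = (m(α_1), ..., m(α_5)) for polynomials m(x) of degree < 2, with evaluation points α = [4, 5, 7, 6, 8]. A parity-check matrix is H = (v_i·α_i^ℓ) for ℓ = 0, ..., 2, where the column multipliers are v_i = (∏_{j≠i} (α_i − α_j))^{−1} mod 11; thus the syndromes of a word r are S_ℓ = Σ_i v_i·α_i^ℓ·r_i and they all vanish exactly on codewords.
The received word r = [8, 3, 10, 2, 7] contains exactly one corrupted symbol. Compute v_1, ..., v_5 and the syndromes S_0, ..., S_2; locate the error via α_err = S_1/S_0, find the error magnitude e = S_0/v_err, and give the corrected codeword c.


S = (4, 9, 1), error at position 2, error magnitude e = 9, c = [8, 5, 10, 2, 7].

Step 1: column multipliers v_i = (∏_{j≠i}(α_i − α_j))^{−1} mod 11.
  i = 1 (α = 4): (4−5)(4−7)(4−6)(4−8) = (−1)·(−3)·(−2)·(−4) = 24 ≡ 2, so v_1 = 2^{−1} = 6 (mod 11).
  i = 2 (α = 5): (5−4)(5−7)(5−6)(5−8) = 1·(−2)·(−1)·(−3) = −6 ≡ 5, so v_2 = 5^{−1} = 9 (mod 11).
  i = 3 (α = 7): (7−4)(7−5)(7−6)(7−8) = 3·2·1·(−1) = −6 ≡ 5, so v_3 = 5^{−1} = 9 (mod 11).
  i = 4 (α = 6): (6−4)(6−5)(6−7)(6−8) = 2·1·(−1)·(−2) = 4 ≡ 4, so v_4 = 4^{−1} = 3 (mod 11).
  i = 5 (α = 8): (8−4)(8−5)(8−7)(8−6) = 4·3·1·2 = 24 ≡ 2, so v_5 = 2^{−1} = 6 (mod 11).
  v = [6, 9, 9, 3, 6].
Step 2: syndromes of r = [8, 3, 10, 2, 7] (all sums mod 11).
  S_0 = Σ v_i r_i = 6·8 + 9·3 + 9·10 + 3·2 + 6·7 = 213 ≡ 4.
  S_1 = Σ v_i α_i r_i = 6·4·8 + 9·5·3 + 9·7·10 + 3·6·2 + 6·8·7 = 1329 ≡ 9.
  α_i^2 mod 11 = [5, 3, 5, 3, 9].
  S_2 = Σ v_i α_i^2 r_i = 6·5·8 + 9·3·3 + 9·5·10 + 3·3·2 + 6·9·7 = 1167 ≡ 1.
  S = (4, 9, 1) ≠ 0, so r is not a codeword (an error is present).
Step 3: locate the error. For a single error e at position i, S_ℓ = v_i·e·α_i^ℓ, so α_err = S_1/S_0.
  S_0^{−1} = 4^{−1} = 3 (mod 11), so α_err = 9·3 = 27 ≡ 5 = α_2. Error position i = 2.
  Consistency check: S_2/S_1 = 1·5 = 5 ≡ 5 = α_err ✓ (single-error assumption holds).
Step 4: error magnitude e = S_0/v_2 = S_0·∏_{j≠2}(α_2 − α_j) = 4·5 = 20 ≡ 9 (mod 11).
Step 5: correct position 2: c_2 = r_2 − e = 3 − 9 ≡ 5 (mod 11). Hence c = [8, 5, 10, 2, 7].
  Check: interpolating c through the α_i gives m(x) = 9 + 8·x (degree < 2) with m(α_i) = c_i for every i, so c is indeed a codeword.


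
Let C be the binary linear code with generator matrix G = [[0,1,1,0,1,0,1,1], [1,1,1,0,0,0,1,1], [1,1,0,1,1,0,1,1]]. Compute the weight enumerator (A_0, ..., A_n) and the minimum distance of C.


Weight distribution: A_0 = 1, A_2 = 1, A_3 = 2, A_4 = 1, A_5 = 2, A_6 = 1. Minimum distance d = 2.

Enumerate all 2^3 = 8 messages m ∈ F_2^3.
For each, compute codeword c = mG in F_2^8, then tally its weight.
  m = 000 → c = 00000000, weight = 0.
  m = 100 → c = 01101011, weight = 5.
  m = 010 → c = 11100011, weight = 5.
  m = 110 → c = 10001000, weight = 2.
  m = 001 → c = 11011011, weight = 6.
  m = 101 → c = 10110000, weight = 3.
  m = 011 → c = 00111000, weight = 3.
  m = 111 → c = 01010011, weight = 4.
Tally weights:
  weight 0: 1 codewords.
  weight 2: 1 codewords.
  weight 3: 2 codewords.
  weight 4: 1 codewords.
  weight 5: 2 codewords.
  weight 6: 1 codewords.
Minimum distance d = smallest w > 0 with A_w > 0 = 2.
Sanity: Σ A_w = 8 = 2^3 = 8 ✓.


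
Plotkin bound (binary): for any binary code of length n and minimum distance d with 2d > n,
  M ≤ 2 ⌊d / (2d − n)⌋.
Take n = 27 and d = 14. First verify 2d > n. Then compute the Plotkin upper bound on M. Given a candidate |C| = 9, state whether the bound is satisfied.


Plotkin bound M ≤ 28; given |C| = 9 ≤ bound (satisfied).

Check applicability: 2d = 28, n = 27.
2d − n = 1 > 0, so Plotkin applies.
Compute d/(2d−n) = 14/1 ≈ 14.0000.
⌊d/(2d−n)⌋ = 14.
Plotkin bound: M ≤ 2·14 = 28.
Given |C| = 9, check: satisfied.
This |C| is below the Plotkin bound.


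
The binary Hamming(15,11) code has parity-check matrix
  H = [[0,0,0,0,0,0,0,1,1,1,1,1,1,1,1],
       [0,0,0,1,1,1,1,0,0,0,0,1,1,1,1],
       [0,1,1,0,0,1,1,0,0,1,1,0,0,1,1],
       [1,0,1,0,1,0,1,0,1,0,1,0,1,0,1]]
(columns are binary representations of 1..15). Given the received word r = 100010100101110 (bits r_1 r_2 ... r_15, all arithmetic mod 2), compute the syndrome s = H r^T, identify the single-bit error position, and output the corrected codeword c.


s = (0, 1, 1, 0)^T, error position = 6, corrected codeword c = 100011100101110

Compute s = H r^T mod 2 one row at a time:
  s_1 = 0 + 0 + 1 + 0 + 1 + 1 + 1 + 0 = 4 ≡ 0 (mod 2).
  s_2 = 0 + 1 + 0 + 1 + 1 + 1 + 1 + 0 = 5 ≡ 1 (mod 2).
  s_3 = 0 + 0 + 0 + 1 + 1 + 0 + 1 + 0 = 3 ≡ 1 (mod 2).
  s_4 = 1 + 0 + 1 + 1 + 0 + 0 + 1 + 0 = 4 ≡ 0 (mod 2).
s = (0, 1, 1, 0)^T — this equals column 6 of H (binary 0110), so error is at position 6.
Correct: flip bit 6 of r = 100010100101110 to get c = 100011100101110.


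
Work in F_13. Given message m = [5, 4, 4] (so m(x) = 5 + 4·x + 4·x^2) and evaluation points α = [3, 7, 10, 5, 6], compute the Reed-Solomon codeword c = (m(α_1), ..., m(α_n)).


c = [1, 8, 3, 8, 4]

Message polynomial: m(x) = 5 + 4·x + 4·x^2 (mod 13).
For each evaluation point α_i, compute m(α_i) mod 13:
  α_1 = 3: Horner steps 4 → 3 → 1, so m(3) = 1.
  α_2 = 7: Horner steps 4 → 6 → 8, so m(7) = 8.
  α_3 = 10: Horner steps 4 → 5 → 3, so m(10) = 3.
  α_4 = 5: Horner steps 4 → 11 → 8, so m(5) = 8.
  α_5 = 6: Horner steps 4 → 2 → 4, so m(6) = 4.
Codeword c = [1, 8, 3, 8, 4] ∈ F_13^5.


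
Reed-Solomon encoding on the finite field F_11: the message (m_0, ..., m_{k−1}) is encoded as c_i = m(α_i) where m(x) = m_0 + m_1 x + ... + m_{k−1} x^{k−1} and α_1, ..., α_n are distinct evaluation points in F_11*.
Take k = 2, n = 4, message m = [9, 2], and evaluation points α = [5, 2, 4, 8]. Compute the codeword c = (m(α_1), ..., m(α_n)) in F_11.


c = [8, 2, 6, 3]

Message polynomial: m(x) = 9 + 2·x (mod 11).
For each evaluation point α_i, compute m(α_i) mod 11:
  α_1 = 5: Horner steps 2 → 8, so m(5) = 8.
  α_2 = 2: Horner steps 2 → 2, so m(2) = 2.
  α_3 = 4: Horner steps 2 → 6, so m(4) = 6.
  α_4 = 8: Horner steps 2 → 3, so m(8) = 3.
Codeword c = [8, 2, 6, 3] ∈ F_11^4.


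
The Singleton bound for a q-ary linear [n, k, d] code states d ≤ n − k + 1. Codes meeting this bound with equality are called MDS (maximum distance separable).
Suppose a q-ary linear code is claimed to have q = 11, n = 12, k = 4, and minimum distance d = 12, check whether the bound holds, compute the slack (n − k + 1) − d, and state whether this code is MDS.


Singleton RHS = n − k + 1 = 9, slack = -3, bound violated (no such code; not MDS).

Singleton bound: d ≤ n − k + 1.
Here n = 12, k = 4, so n − k + 1 = 9.
Given d = 12, check d ≤ 9: NO.
Slack = (n − k + 1) − d = -3.
The slack is negative: d = 12 exceeds n − k + 1 = 9 by 3, so the Singleton bound is violated and no linear [12, 4, 12]_11 code can exist. In particular it is not MDS (MDS requires d = n − k + 1 exactly).
Description: the claimed parameters are [12, 4, 12]_11; such a code would be impossible (violates the Singleton bound).


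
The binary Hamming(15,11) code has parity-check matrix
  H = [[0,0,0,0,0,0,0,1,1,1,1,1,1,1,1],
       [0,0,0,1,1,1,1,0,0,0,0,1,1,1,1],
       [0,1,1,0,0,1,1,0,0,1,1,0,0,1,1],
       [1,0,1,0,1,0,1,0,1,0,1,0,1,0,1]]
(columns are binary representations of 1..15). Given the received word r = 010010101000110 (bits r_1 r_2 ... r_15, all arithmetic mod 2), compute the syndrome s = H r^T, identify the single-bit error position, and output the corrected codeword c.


s = (1, 0, 1, 0)^T, error position = 10, corrected codeword c = 010010101100110

Compute s = H r^T mod 2 one row at a time:
  s_1 = 0 + 1 + 0 + 0 + 0 + 1 + 1 + 0 = 3 ≡ 1 (mod 2).
  s_2 = 0 + 1 + 0 + 1 + 0 + 1 + 1 + 0 = 4 ≡ 0 (mod 2).
  s_3 = 1 + 0 + 0 + 1 + 0 + 0 + 1 + 0 = 3 ≡ 1 (mod 2).
  s_4 = 0 + 0 + 1 + 1 + 1 + 0 + 1 + 0 = 4 ≡ 0 (mod 2).
s = (1, 0, 1, 0)^T — this equals column 10 of H (binary 1010), so error is at position 10.
Correct: flip bit 10 of r = 010010101000110 to get c = 010010101100110.


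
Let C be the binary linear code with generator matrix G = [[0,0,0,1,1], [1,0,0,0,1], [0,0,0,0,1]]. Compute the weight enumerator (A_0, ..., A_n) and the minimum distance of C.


Weight distribution: A_0 = 1, A_1 = 3, A_2 = 3, A_3 = 1. Minimum distance d = 1.

Enumerate all 2^3 = 8 messages m ∈ F_2^3.
For each, compute codeword c = mG in F_2^5, then tally its weight.
  m = 000 → c = 00000, weight = 0.
  m = 100 → c = 00011, weight = 2.
  m = 010 → c = 10001, weight = 2.
  m = 110 → c = 10010, weight = 2.
  m = 001 → c = 00001, weight = 1.
  m = 101 → c = 00010, weight = 1.
  m = 011 → c = 10000, weight = 1.
  m = 111 → c = 10011, weight = 3.
Tally weights:
  weight 0: 1 codewords.
  weight 1: 3 codewords.
  weight 2: 3 codewords.
  weight 3: 1 codewords.
Minimum distance d = smallest w > 0 with A_w > 0 = 1.
Sanity: Σ A_w = 8 = 2^3 = 8 ✓.


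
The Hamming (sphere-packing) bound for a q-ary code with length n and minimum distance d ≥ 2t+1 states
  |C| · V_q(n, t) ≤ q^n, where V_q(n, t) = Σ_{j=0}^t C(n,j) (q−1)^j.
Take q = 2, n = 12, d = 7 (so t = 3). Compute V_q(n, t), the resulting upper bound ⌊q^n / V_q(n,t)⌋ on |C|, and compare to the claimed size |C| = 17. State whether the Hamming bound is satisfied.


V_q(n, t) = 299, q^n = 4096, Hamming bound = 13, |C| = 17 > bound (violated).

Step 1: Compute V_q(n, t) = Σ_{j=0}^3 C(n, j) (q−1)^j.
  j = 0: C(12,0)·(1)^0 = 1·1 = 1.
  j = 1: C(12,1)·(1)^1 = 12·1 = 12.
  j = 2: C(12,2)·(1)^2 = 66·1 = 66.
  j = 3: C(12,3)·(1)^3 = 220·1 = 220.
  V_q(n, t) = 1 + 12 + 66 + 220 = 299.
Step 2: q^n = 2^12 = 4096.
Step 3: Hamming bound ⌊q^n / V_q(n,t)⌋ = ⌊4096/299⌋ = 13.
Step 4: Compare |C| = 17 to 13: violated.
The claimed |C| lies above the Hamming bound, so no 2-ary code of length 12 with d ≥ 7 can have 17 codewords.


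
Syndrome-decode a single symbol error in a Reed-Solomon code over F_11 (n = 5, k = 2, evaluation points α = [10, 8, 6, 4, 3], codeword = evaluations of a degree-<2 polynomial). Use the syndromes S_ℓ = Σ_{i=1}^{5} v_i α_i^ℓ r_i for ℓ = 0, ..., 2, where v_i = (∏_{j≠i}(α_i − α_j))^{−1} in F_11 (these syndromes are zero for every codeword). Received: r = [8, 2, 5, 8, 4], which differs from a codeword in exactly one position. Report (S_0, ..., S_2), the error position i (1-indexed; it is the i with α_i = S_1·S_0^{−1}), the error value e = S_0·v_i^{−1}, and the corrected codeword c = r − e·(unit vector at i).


S = (7, 4, 7), error at position 1, error magnitude e = 9, c = [10, 2, 5, 8, 4].

Step 1: column multipliers v_i = (∏_{j≠i}(α_i − α_j))^{−1} mod 11.
  i = 1 (α = 10): (10−8)(10−6)(10−4)(10−3) = 2·4·6·7 = 336 ≡ 6, so v_1 = 6^{−1} = 2 (mod 11).
  i = 2 (α = 8): (8−10)(8−6)(8−4)(8−3) = (−2)·2·4·5 = −80 ≡ 8, so v_2 = 8^{−1} = 7 (mod 11).
  i = 3 (α = 6): (6−10)(6−8)(6−4)(6−3) = (−4)·(−2)·2·3 = 48 ≡ 4, so v_3 = 4^{−1} = 3 (mod 11).
  i = 4 (α = 4): (4−10)(4−8)(4−6)(4−3) = (−6)·(−4)·(−2)·1 = −48 ≡ 7, so v_4 = 7^{−1} = 8 (mod 11).
  i = 5 (α = 3): (3−10)(3−8)(3−6)(3−4) = (−7)·(−5)·(−3)·(−1) = 105 ≡ 6, so v_5 = 6^{−1} = 2 (mod 11).
  v = [2, 7, 3, 8, 2].
Step 2: syndromes of r = [8, 2, 5, 8, 4] (all sums mod 11).
  S_0 = Σ v_i r_i = 2·8 + 7·2 + 3·5 + 8·8 + 2·4 = 117 ≡ 7.
  S_1 = Σ v_i α_i r_i = 2·10·8 + 7·8·2 + 3·6·5 + 8·4·8 + 2·3·4 = 642 ≡ 4.
  α_i^2 mod 11 = [1, 9, 3, 5, 9].
  S_2 = Σ v_i α_i^2 r_i = 2·1·8 + 7·9·2 + 3·3·5 + 8·5·8 + 2·9·4 = 579 ≡ 7.
  S = (7, 4, 7) ≠ 0, so r is not a codeword (an error is present).
Step 3: locate the error. For a single error e at position i, S_ℓ = v_i·e·α_i^ℓ, so α_err = S_1/S_0.
  S_0^{−1} = 7^{−1} = 8 (mod 11), so α_err = 4·8 = 32 ≡ 10 = α_1. Error position i = 1.
  Consistency check: S_2/S_1 = 7·3 = 21 ≡ 10 = α_err ✓ (single-error assumption holds).
Step 4: error magnitude e = S_0/v_1 = S_0·∏_{j≠1}(α_1 − α_j) = 7·6 = 42 ≡ 9 (mod 11).
Step 5: correct position 1: c_1 = r_1 − e = 8 − 9 ≡ 10 (mod 11). Hence c = [10, 2, 5, 8, 4].
  Check: interpolating c through the α_i gives m(x) = 3 + 4·x (degree < 2) with m(α_i) = c_i for every i, so c is indeed a codeword.


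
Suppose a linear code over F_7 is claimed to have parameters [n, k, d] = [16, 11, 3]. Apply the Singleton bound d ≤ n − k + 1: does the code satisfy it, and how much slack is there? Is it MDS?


Singleton RHS = n − k + 1 = 6, slack = 3, bound satisfied, not MDS.

Singleton bound: d ≤ n − k + 1.
Here n = 16, k = 11, so n − k + 1 = 6.
Given d = 3, check d ≤ 6: YES.
Slack = (n − k + 1) − d = 3.
The code is NOT MDS (slack = 3 > 0).
Description: the claimed parameters are [16, 11, 3]_7; such a code would be non-MDS.


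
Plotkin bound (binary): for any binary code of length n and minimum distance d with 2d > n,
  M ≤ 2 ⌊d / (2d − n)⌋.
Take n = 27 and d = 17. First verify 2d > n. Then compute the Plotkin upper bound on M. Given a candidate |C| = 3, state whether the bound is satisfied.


Plotkin bound M ≤ 4; given |C| = 3 ≤ bound (satisfied).

Check applicability: 2d = 34, n = 27.
2d − n = 7 > 0, so Plotkin applies.
Compute d/(2d−n) = 17/7 ≈ 2.4286.
⌊d/(2d−n)⌋ = 2.
Plotkin bound: M ≤ 2·2 = 4.
Given |C| = 3, check: satisfied.
This |C| is below the Plotkin bound.


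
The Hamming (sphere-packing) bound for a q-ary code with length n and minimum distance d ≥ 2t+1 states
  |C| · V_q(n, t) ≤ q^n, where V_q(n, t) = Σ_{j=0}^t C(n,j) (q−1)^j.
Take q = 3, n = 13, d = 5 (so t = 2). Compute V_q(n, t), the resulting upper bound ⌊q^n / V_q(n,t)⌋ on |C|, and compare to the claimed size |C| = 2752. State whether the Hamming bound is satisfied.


V_q(n, t) = 339, q^n = 1594323, Hamming bound = 4703, |C| = 2752 ≤ bound (satisfied).

Step 1: Compute V_q(n, t) = Σ_{j=0}^2 C(n, j) (q−1)^j.
  j = 0: C(13,0)·(2)^0 = 1·1 = 1.
  j = 1: C(13,1)·(2)^1 = 13·2 = 26.
  j = 2: C(13,2)·(2)^2 = 78·4 = 312.
  V_q(n, t) = 1 + 26 + 312 = 339.
Step 2: q^n = 3^13 = 1594323.
Step 3: Hamming bound ⌊q^n / V_q(n,t)⌋ = ⌊1594323/339⌋ = 4703.
Step 4: Compare |C| = 2752 to 4703: satisfied.
The claimed |C| lies below the Hamming bound.


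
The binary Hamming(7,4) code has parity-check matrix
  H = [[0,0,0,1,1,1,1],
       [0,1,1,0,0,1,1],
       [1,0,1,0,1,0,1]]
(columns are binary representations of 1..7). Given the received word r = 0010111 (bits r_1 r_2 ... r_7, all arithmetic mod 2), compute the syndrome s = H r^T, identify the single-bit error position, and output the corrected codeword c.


s = (1, 1, 1)^T, error position = 7, corrected codeword c = 0010110

Compute s = H r^T mod 2 one row at a time:
  s_1 = 0 + 1 + 1 + 1 = 3 ≡ 1 (mod 2).
  s_2 = 0 + 1 + 1 + 1 = 3 ≡ 1 (mod 2).
  s_3 = 0 + 1 + 1 + 1 = 3 ≡ 1 (mod 2).
s = (1, 1, 1)^T — this equals column 7 of H (binary 111), so error is at position 7.
Correct: flip bit 7 of r = 0010111 to get c = 0010110.


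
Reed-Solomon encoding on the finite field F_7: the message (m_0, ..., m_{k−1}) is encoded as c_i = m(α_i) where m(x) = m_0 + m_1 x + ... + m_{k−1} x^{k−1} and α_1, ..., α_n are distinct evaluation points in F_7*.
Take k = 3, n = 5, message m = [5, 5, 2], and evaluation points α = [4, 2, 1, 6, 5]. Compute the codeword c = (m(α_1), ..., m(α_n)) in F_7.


c = [1, 2, 5, 2, 3]

Message polynomial: m(x) = 5 + 5·x + 2·x^2 (mod 7).
For each evaluation point α_i, compute m(α_i) mod 7:
  α_1 = 4: Horner steps 2 → 6 → 1, so m(4) = 1.
  α_2 = 2: Horner steps 2 → 2 → 2, so m(2) = 2.
  α_3 = 1: Horner steps 2 → 0 → 5, so m(1) = 5.
  α_4 = 6: Horner steps 2 → 3 → 2, so m(6) = 2.
  α_5 = 5: Horner steps 2 → 1 → 3, so m(5) = 3.
Codeword c = [1, 2, 5, 2, 3] ∈ F_7^5.


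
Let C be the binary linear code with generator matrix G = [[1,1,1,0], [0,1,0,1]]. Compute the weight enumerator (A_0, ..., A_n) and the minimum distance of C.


Weight distribution: A_0 = 1, A_2 = 1, A_3 = 2. Minimum distance d = 2.

Enumerate all 2^2 = 4 messages m ∈ F_2^2.
For each, compute codeword c = mG in F_2^4, then tally its weight.
  m = 00 → c = 0000, weight = 0.
  m = 10 → c = 1110, weight = 3.
  m = 01 → c = 0101, weight = 2.
  m = 11 → c = 1011, weight = 3.
Tally weights:
  weight 0: 1 codewords.
  weight 2: 1 codewords.
  weight 3: 2 codewords.
Minimum distance d = smallest w > 0 with A_w > 0 = 2.
Sanity: Σ A_w = 4 = 2^2 = 4 ✓.


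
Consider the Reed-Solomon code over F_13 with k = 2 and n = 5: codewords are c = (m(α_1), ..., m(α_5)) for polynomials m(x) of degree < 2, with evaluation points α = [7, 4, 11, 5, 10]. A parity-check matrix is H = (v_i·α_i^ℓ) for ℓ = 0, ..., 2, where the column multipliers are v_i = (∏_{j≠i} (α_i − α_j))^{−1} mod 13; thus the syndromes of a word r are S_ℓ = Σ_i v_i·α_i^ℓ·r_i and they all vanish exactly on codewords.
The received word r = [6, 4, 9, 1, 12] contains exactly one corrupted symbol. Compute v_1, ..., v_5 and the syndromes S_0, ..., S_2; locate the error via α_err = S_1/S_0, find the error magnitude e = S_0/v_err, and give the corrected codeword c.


S = (9, 11, 12), error at position 1, error magnitude e = 11, c = [8, 4, 9, 1, 12].

Step 1: column multipliers v_i = (∏_{j≠i}(α_i − α_j))^{−1} mod 13.
  i = 1 (α = 7): (7−4)(7−11)(7−5)(7−10) = 3·(−4)·2·(−3) = 72 ≡ 7, so v_1 = 7^{−1} = 2 (mod 13).
  i = 2 (α = 4): (4−7)(4−11)(4−5)(4−10) = (−3)·(−7)·(−1)·(−6) = 126 ≡ 9, so v_2 = 9^{−1} = 3 (mod 13).
  i = 3 (α = 11): (11−7)(11−4)(11−5)(11−10) = 4·7·6·1 = 168 ≡ 12, so v_3 = 12^{−1} = 12 (mod 13).
  i = 4 (α = 5): (5−7)(5−4)(5−11)(5−10) = (−2)·1·(−6)·(−5) = −60 ≡ 5, so v_4 = 5^{−1} = 8 (mod 13).
  i = 5 (α = 10): (10−7)(10−4)(10−11)(10−5) = 3·6·(−1)·5 = −90 ≡ 1, so v_5 = 1^{−1} = 1 (mod 13).
  v = [2, 3, 12, 8, 1].
Step 2: syndromes of r = [6, 4, 9, 1, 12] (all sums mod 13).
  S_0 = Σ v_i r_i = 2·6 + 3·4 + 12·9 + 8·1 + 1·12 = 152 ≡ 9.
  S_1 = Σ v_i α_i r_i = 2·7·6 + 3·4·4 + 12·11·9 + 8·5·1 + 1·10·12 = 1480 ≡ 11.
  α_i^2 mod 13 = [10, 3, 4, 12, 9].
  S_2 = Σ v_i α_i^2 r_i = 2·10·6 + 3·3·4 + 12·4·9 + 8·12·1 + 1·9·12 = 792 ≡ 12.
  S = (9, 11, 12) ≠ 0, so r is not a codeword (an error is present).
Step 3: locate the error. For a single error e at position i, S_ℓ = v_i·e·α_i^ℓ, so α_err = S_1/S_0.
  S_0^{−1} = 9^{−1} = 3 (mod 13), so α_err = 11·3 = 33 ≡ 7 = α_1. Error position i = 1.
  Consistency check: S_2/S_1 = 12·6 = 72 ≡ 7 = α_err ✓ (single-error assumption holds).
Step 4: error magnitude e = S_0/v_1 = S_0·∏_{j≠1}(α_1 − α_j) = 9·7 = 63 ≡ 11 (mod 13).
Step 5: correct position 1: c_1 = r_1 − e = 6 − 11 ≡ 8 (mod 13). Hence c = [8, 4, 9, 1, 12].
  Check: interpolating c through the α_i gives m(x) = 3 + 10·x (degree < 2) with m(α_i) = c_i for every i, so c is indeed a codeword.


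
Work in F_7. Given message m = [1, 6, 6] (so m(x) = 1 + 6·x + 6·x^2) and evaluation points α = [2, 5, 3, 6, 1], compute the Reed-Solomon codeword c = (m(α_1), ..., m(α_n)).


c = [2, 6, 3, 1, 6]

Message polynomial: m(x) = 1 + 6·x + 6·x^2 (mod 7).
For each evaluation point α_i, compute m(α_i) mod 7:
  α_1 = 2: Horner steps 6 → 4 → 2, so m(2) = 2.
  α_2 = 5: Horner steps 6 → 1 → 6, so m(5) = 6.
  α_3 = 3: Horner steps 6 → 3 → 3, so m(3) = 3.
  α_4 = 6: Horner steps 6 → 0 → 1, so m(6) = 1.
  α_5 = 1: Horner steps 6 → 5 → 6, so m(1) = 6.
Codeword c = [2, 6, 3, 1, 6] ∈ F_7^5.


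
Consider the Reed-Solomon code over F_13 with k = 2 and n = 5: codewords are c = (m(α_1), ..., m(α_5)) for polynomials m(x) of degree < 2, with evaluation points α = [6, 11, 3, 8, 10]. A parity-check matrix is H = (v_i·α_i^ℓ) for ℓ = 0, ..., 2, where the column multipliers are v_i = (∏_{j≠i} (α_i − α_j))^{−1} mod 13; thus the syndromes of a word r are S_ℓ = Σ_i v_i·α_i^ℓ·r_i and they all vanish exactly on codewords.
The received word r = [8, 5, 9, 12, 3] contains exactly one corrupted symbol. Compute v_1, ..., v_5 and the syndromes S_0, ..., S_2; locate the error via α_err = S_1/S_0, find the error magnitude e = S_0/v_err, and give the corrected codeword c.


S = (9, 1, 3), error at position 3, error magnitude e = 7, c = [8, 5, 2, 12, 3].

Step 1: column multipliers v_i = (∏_{j≠i}(α_i − α_j))^{−1} mod 13.
  i = 1 (α = 6): (6−11)(6−3)(6−8)(6−10) = (−5)·3·(−2)·(−4) = −120 ≡ 10, so v_1 = 10^{−1} = 4 (mod 13).
  i = 2 (α = 11): (11−6)(11−3)(11−8)(11−10) = 5·8·3·1 = 120 ≡ 3, so v_2 = 3^{−1} = 9 (mod 13).
  i = 3 (α = 3): (3−6)(3−11)(3−8)(3−10) = (−3)·(−8)·(−5)·(−7) = 840 ≡ 8, so v_3 = 8^{−1} = 5 (mod 13).
  i = 4 (α = 8): (8−6)(8−11)(8−3)(8−10) = 2·(−3)·5·(−2) = 60 ≡ 8, so v_4 = 8^{−1} = 5 (mod 13).
  i = 5 (α = 10): (10−6)(10−11)(10−3)(10−8) = 4·(−1)·7·2 = −56 ≡ 9, so v_5 = 9^{−1} = 3 (mod 13).
  v = [4, 9, 5, 5, 3].
Step 2: syndromes of r = [8, 5, 9, 12, 3] (all sums mod 13).
  S_0 = Σ v_i r_i = 4·8 + 9·5 + 5·9 + 5·12 + 3·3 = 191 ≡ 9.
  S_1 = Σ v_i α_i r_i = 4·6·8 + 9·11·5 + 5·3·9 + 5·8·12 + 3·10·3 = 1392 ≡ 1.
  α_i^2 mod 13 = [10, 4, 9, 12, 9].
  S_2 = Σ v_i α_i^2 r_i = 4·10·8 + 9·4·5 + 5·9·9 + 5·12·12 + 3·9·3 = 1706 ≡ 3.
  S = (9, 1, 3) ≠ 0, so r is not a codeword (an error is present).
Step 3: locate the error. For a single error e at position i, S_ℓ = v_i·e·α_i^ℓ, so α_err = S_1/S_0.
  S_0^{−1} = 9^{−1} = 3 (mod 13), so α_err = 1·3 = 3 ≡ 3 = α_3. Error position i = 3.
  Consistency check: S_2/S_1 = 3·1 = 3 ≡ 3 = α_err ✓ (single-error assumption holds).
Step 4: error magnitude e = S_0/v_3 = S_0·∏_{j≠3}(α_3 − α_j) = 9·8 = 72 ≡ 7 (mod 13).
Step 5: correct position 3: c_3 = r_3 − e = 9 − 7 ≡ 2 (mod 13). Hence c = [8, 5, 2, 12, 3].
  Check: interpolating c through the α_i gives m(x) = 9 + 2·x (degree < 2) with m(α_i) = c_i for every i, so c is indeed a codeword.


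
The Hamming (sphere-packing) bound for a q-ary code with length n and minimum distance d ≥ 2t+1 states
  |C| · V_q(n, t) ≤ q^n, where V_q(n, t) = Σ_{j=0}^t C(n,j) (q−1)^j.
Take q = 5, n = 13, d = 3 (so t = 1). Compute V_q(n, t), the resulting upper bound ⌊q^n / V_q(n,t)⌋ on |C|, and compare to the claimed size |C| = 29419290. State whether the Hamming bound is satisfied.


V_q(n, t) = 53, q^n = 1220703125, Hamming bound = 23032134, |C| = 29419290 > bound (violated).

Step 1: Compute V_q(n, t) = Σ_{j=0}^1 C(n, j) (q−1)^j.
  j = 0: C(13,0)·(4)^0 = 1·1 = 1.
  j = 1: C(13,1)·(4)^1 = 13·4 = 52.
  V_q(n, t) = 1 + 52 = 53.
Step 2: q^n = 5^13 = 1220703125.
Step 3: Hamming bound ⌊q^n / V_q(n,t)⌋ = ⌊1220703125/53⌋ = 23032134.
Step 4: Compare |C| = 29419290 to 23032134: violated.
The claimed |C| lies above the Hamming bound, so no 5-ary code of length 13 with d ≥ 3 can have 29419290 codewords.


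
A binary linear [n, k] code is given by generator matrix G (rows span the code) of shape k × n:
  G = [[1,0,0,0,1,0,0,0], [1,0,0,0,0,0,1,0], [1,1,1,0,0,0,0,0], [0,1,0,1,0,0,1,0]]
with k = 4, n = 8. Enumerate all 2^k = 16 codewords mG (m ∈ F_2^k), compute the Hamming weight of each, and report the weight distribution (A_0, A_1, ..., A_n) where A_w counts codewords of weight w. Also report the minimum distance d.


Weight distribution: A_0 = 1, A_2 = 4, A_3 = 6, A_4 = 3, A_5 = 2. Minimum distance d = 2.

Enumerate all 2^4 = 16 messages m ∈ F_2^4.
For each, compute codeword c = mG in F_2^8, then tally its weight.
  m = 0000 → c = 00000000, weight = 0.
  m = 1000 → c = 10001000, weight = 2.
  m = 0100 → c = 10000010, weight = 2.
  m = 1100 → c = 00001010, weight = 2.
  m = 0010 → c = 11100000, weight = 3.
  m = 1010 → c = 01101000, weight = 3.
  m = 0110 → c = 01100010, weight = 3.
  m = 1110 → c = 11101010, weight = 5.
  m = 0001 → c = 01010010, weight = 3.
  m = 1001 → c = 11011010, weight = 5.
  m = 0101 → c = 11010000, weight = 3.
  m = 1101 → c = 01011000, weight = 3.
  m = 0011 → c = 10110010, weight = 4.
  m = 1011 → c = 00111010, weight = 4.
  m = 0111 → c = 00110000, weight = 2.
  m = 1111 → c = 10111000, weight = 4.
Tally weights:
  weight 0: 1 codewords.
  weight 2: 4 codewords.
  weight 3: 6 codewords.
  weight 4: 3 codewords.
  weight 5: 2 codewords.
Minimum distance d = smallest w > 0 with A_w > 0 = 2.
Sanity: Σ A_w = 16 = 2^4 = 16 ✓.
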